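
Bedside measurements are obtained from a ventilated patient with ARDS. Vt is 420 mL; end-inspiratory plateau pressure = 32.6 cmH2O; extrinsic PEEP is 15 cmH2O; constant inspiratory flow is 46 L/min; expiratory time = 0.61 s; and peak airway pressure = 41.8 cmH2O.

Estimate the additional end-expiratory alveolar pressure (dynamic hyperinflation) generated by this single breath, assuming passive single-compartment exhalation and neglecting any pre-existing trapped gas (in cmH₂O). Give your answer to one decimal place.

2.1

Flow: 46 L/min ÷ 60 = 0.7667 L/s.
R = (PIP − Pplat)/V̇ = (41.8 − 32.6) / 0.7667 = 9.2/0.7667 = 11.999 cmH2O·s/L.
C = Vt/(Pplat − PEEP) = 420.0 / (32.6 − 15) = 420.0/17.6 = 23.864 mL/cmH2O.
τ = R × C = 11.999 × 0.02386 L/cmH2O = 0.2863 s.
Fraction remaining = e^(−Te/τ) = e^(−0.61/0.2863) = 0.1188; trapped volume = 420.0 × 0.1188 = 49.896 mL.
Additional alveolar pressure from trapping ≈ V_trapped / C = 49.896 / 23.864 = 2.091 cmH2O.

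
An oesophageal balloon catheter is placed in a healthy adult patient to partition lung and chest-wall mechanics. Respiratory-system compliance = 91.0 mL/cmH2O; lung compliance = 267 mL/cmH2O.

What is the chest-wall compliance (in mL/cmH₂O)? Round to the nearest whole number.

138

1/Ccw = 1/Crs − 1/CL.
1/Ccw = 1/91.0 − 1/267 = 0.007244.
Ccw = 138.05 mL/cmH2O.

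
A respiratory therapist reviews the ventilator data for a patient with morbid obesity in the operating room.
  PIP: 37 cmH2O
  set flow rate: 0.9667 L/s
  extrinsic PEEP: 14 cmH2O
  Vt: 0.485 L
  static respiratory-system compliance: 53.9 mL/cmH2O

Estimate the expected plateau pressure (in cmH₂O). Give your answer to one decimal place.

23.0

Pplat = PEEP + Vt / Cstat = 14 + 485 / 53.9 = 14 + 8.998 = 22.998 cmH2O.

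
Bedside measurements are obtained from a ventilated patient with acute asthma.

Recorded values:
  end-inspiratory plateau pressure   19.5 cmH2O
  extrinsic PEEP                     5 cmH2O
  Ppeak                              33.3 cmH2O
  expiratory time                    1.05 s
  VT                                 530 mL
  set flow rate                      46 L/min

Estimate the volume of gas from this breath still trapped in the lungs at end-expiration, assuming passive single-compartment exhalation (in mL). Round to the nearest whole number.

Flow: 46 L/min ÷ 60 = 0.7667 L/s.
R = (PIP − Pplat)/V̇ = (33.3 − 19.5) / 0.7667 = 13.8/0.7667 = 17.999 cmH2O·s/L.
C = Vt/(Pplat − PEEP) = 530.0 / (19.5 − 5) = 530.0/14.5 = 36.552 mL/cmH2O.
τ = R × C = 17.999 × 0.03655 L/cmH2O = 0.6579 s.
Fraction remaining = e^(−Te/τ) = e^(−1.05/0.6579) = 0.2027.
Trapped volume = 530.0 × 0.2027 = 107.43 mL.

107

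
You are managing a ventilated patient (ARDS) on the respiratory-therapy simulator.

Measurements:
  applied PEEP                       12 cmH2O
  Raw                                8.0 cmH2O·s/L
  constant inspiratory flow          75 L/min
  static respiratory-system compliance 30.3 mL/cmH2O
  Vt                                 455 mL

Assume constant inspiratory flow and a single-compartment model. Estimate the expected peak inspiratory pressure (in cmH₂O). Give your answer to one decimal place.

37.0

Flow: 75 L/min ÷ 60 = 1.25 L/s.
Equation of motion (constant flow): PIP = Vt/C + R·V̇ + PEEP.
PIP = 455/30.3 + 8.0×1.25 + 12 = 15.017 + 10.0 + 12 = 37.017 cmH2O.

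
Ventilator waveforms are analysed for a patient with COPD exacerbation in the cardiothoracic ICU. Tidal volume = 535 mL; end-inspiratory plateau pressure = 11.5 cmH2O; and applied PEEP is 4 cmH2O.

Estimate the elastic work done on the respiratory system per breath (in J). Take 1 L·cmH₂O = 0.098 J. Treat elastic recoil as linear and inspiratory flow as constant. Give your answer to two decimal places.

Elastic work ≈ ½ × (Pplat − PEEP) × Vt = 0.5 × (11.5 − 4) × 0.535 L = 0.5 × 7.5 × 0.535 = 2.006 L·cmH2O.
× 0.098 J/(L·cmH2O) → 0.1966 J.

0.20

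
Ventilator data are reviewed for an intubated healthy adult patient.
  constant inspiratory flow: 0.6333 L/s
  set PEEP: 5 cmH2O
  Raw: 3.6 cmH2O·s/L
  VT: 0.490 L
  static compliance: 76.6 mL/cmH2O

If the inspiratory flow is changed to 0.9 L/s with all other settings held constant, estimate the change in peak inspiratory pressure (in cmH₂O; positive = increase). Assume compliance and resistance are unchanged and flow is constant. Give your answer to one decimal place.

PIP = Vt/C + R·V̇ + PEEP (constant-flow equation of motion).
Only the resistive term changes: ΔPIP = R × ΔV̇ = 3.6 × (0.9 − 0.6333) = 3.6 × 0.2667 = 0.9601 cmH2O.

1.0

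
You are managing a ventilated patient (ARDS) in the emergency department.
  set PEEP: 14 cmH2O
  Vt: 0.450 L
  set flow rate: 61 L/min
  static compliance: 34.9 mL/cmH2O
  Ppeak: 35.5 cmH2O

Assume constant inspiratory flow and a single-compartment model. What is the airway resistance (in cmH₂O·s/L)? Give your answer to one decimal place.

8.5

Flow: 61 L/min ÷ 60 = 1.0167 L/s.
Equation of motion (constant flow): PIP = Vt/C + R·V̇ + PEEP.
R·V̇ = PIP − Vt/C − PEEP = 35.5 − 450/34.9 − 14 = 35.5 − 12.894 − 14 = 8.606 cmH2O.
R = 8.606 / 1.0167 = 8.465 cmH2O·s/L.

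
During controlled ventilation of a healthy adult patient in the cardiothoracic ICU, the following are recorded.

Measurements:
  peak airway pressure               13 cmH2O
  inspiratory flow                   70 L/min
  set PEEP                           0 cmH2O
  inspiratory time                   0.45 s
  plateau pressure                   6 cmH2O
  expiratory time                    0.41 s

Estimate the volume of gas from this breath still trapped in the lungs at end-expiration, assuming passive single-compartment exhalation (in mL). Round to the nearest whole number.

240

Flow: 70 L/min ÷ 60 = 1.1667 L/s.
Vt = flow × Ti = 1.1667 L/s × 0.45 s × 1000 mL/L = 525.02 mL.
R = (PIP − Pplat)/V̇ = (13 − 6) / 1.1667 = 7.0/1.1667 = 6.0 cmH2O·s/L.
C = Vt/(Pplat − PEEP) = 525.02 / (6 − 0) = 525.02/6.0 = 87.503 mL/cmH2O.
τ = R × C = 6.0 × 0.0875 L/cmH2O = 0.525 s.
Fraction remaining = e^(−Te/τ) = e^(−0.41/0.525) = 0.458.
Trapped volume = 525.02 × 0.458 = 240.46 mL.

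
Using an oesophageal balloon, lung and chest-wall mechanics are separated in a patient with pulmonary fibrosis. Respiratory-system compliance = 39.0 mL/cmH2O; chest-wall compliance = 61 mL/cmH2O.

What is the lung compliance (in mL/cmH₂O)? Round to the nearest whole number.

108

1/CL = 1/Crs − 1/Ccw.
1/CL = 1/39.0 − 1/61 = 0.009248.
CL = 108.13 mL/cmH2O.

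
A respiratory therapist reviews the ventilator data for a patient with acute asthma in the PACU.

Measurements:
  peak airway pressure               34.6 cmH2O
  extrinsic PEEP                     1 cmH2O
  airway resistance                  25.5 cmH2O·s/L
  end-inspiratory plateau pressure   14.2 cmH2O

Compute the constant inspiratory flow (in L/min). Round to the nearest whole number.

48

flow = (PIP − Pplat) / Raw = (34.6 − 14.2) / 25.5 = 0.8 L/s × 60 = 48.0 L/min.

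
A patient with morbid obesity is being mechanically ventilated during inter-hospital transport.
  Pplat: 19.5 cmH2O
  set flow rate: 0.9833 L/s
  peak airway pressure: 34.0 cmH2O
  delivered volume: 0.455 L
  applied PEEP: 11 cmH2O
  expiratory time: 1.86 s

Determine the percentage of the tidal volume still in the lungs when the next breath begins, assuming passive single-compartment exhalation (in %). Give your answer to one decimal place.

9.5

R = (PIP − Pplat)/V̇ = (34.0 − 19.5) / 0.9833 = 14.5/0.9833 = 14.746 cmH2O·s/L.
C = Vt/(Pplat − PEEP) = 455.0 / (19.5 − 11) = 455.0/8.5 = 53.529 mL/cmH2O.
τ = R × C = 14.746 × 0.05353 L/cmH2O = 0.7894 s.
Fraction remaining at end-expiration = e^(−Te/τ) = e^(−1.86/0.7894) = 0.09478 → 9.478%.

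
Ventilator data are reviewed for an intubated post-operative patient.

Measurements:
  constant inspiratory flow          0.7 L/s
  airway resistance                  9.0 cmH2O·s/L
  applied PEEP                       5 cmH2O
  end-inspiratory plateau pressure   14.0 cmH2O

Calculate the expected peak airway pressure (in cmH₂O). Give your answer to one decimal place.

20.3

PIP = Pplat + Raw × flow = 14.0 + 9.0 × 0.7 = 14.0 + 6.3 = 20.3 cmH2O.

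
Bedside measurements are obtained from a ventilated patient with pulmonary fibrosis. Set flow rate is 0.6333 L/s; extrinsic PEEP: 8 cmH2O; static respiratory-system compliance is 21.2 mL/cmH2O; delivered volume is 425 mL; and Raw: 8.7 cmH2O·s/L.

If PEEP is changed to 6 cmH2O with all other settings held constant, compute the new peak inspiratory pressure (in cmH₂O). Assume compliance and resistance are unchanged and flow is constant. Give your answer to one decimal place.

31.6

PIP = Vt/C + R·V̇ + PEEP (constant-flow equation of motion).
Only the baseline term changes: ΔPIP = ΔPEEP = 6 − 8 = -2.0 cmH2O.
Original PIP = 425/21.2 + 8.7×0.6333 + 8 = 33.557 cmH2O; new PIP = 33.557 + (-2.0) = 31.557 cmH2O.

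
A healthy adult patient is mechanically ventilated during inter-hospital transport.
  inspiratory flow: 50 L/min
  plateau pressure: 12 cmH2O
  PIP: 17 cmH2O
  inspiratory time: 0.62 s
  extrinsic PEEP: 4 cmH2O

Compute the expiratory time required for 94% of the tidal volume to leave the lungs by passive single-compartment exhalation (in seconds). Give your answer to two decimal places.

Flow: 50 L/min ÷ 60 = 0.8333 L/s.
Vt = flow × Ti = 0.8333 L/s × 0.62 s × 1000 mL/L = 516.65 mL.
R = (PIP − Pplat)/V̇ = (17 − 12) / 0.8333 = 5.0/0.8333 = 6.0 cmH2O·s/L.
C = Vt/(Pplat − PEEP) = 516.65 / (12 − 4) = 516.65/8.0 = 64.581 mL/cmH2O.
τ = R × C = 6.0 × 0.06458 L/cmH2O = 0.3875 s.
t = −τ·ln(1 − 0.94) = −0.3875·ln(0.06) = 1.09 s.

1.09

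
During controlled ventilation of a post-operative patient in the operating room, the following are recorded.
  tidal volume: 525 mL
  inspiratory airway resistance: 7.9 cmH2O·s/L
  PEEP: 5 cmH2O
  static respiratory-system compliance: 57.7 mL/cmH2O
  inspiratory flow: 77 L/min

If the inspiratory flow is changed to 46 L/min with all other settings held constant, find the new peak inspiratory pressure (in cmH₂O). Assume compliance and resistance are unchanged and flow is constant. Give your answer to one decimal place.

20.2

Flow: 77 L/min ÷ 60 = 1.2833 L/s.
New flow: 46 L/min ÷ 60 = 0.7667 L/s.
PIP = Vt/C + R·V̇ + PEEP (constant-flow equation of motion).
Only the resistive term changes: ΔPIP = R × ΔV̇ = 7.9 × (0.7667 − 1.2833) = 7.9 × -0.5166 = -4.081 cmH2O.
Original PIP = 525/57.7 + 7.9×1.2833 + 5 = 24.237 cmH2O; new PIP = 24.237 + (-4.081) = 20.156 cmH2O.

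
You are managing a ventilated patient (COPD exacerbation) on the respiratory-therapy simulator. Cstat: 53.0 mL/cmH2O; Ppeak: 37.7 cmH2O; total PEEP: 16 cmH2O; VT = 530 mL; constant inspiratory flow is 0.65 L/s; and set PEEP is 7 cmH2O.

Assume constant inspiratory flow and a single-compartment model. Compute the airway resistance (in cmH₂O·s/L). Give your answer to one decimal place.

Total PEEP = 16 cmH2O (set 7 + intrinsic 9); this is the baseline alveolar pressure.
Equation of motion (constant flow): PIP = Vt/C + R·V̇ + PEEP.
R·V̇ = PIP − Vt/C − PEEP = 37.7 − 530/53.0 − 16 = 37.7 − 10.0 − 16 = 11.7 cmH2O.
R = 11.7 / 0.65 = 18.0 cmH2O·s/L.

18.0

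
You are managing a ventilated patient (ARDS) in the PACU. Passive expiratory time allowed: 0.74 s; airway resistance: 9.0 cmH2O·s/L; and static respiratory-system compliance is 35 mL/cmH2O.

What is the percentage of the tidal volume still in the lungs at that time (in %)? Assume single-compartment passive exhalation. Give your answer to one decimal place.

9.5

τ = R × C = 9.0 × 35 mL/cmH2O = 9.0 × 0.035 L/cmH2O = 0.315 s.
Passive exhalation: V(t)/V₀ = e^(−t/τ) = e^(−0.74/0.315) = 0.09544.
Fraction remaining = 0.09544 → 9.544%.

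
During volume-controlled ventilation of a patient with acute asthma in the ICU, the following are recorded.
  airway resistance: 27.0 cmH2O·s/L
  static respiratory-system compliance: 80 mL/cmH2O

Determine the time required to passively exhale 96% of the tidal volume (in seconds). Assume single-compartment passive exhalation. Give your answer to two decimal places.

6.95

τ = R × C = 27.0 × 80 mL/cmH2O = 27.0 × 0.080 L/cmH2O = 2.16 s.
Exhaled fraction f = 1 − e^(−t/τ) → t = −τ·ln(1 − f) = −2.16·ln(0.04) = 6.953 s.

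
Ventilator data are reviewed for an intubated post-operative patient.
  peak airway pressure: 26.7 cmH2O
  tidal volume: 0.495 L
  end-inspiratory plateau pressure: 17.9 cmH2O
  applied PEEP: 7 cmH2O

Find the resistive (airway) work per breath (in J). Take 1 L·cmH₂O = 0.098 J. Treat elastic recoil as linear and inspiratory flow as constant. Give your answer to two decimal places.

With constant inspiratory flow the resistive pressure is constant at PIP − Pplat = 26.7 − 17.9 = 8.8 cmH2O, so resistive work = 8.8 × 0.495 = 4.356 L·cmH2O.
× 0.098 J/(L·cmH2O) → 0.4269 J.

0.43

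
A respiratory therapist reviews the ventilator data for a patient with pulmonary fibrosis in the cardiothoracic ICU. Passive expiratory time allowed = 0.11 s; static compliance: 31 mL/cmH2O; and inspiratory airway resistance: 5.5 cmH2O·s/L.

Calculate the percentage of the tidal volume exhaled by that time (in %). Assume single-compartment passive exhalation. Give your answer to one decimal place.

47.5

τ = R × C = 5.5 × 31 mL/cmH2O = 5.5 × 0.031 L/cmH2O = 0.1705 s.
Passive exhalation: V(t)/V₀ = e^(−t/τ) = e^(−0.11/0.1705) = 0.5246.
Fraction exhaled = 1 − 0.5246 = 0.4754 → 47.54%.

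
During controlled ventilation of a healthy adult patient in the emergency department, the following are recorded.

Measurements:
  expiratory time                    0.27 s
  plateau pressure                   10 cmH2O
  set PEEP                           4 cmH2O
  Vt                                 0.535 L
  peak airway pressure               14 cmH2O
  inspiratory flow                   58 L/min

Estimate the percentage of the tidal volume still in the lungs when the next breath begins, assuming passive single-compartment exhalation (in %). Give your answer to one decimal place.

48.1

Flow: 58 L/min ÷ 60 = 0.9667 L/s.
R = (PIP − Pplat)/V̇ = (14 − 10) / 0.9667 = 4.0/0.9667 = 4.138 cmH2O·s/L.
C = Vt/(Pplat − PEEP) = 535.0 / (10 − 4) = 535.0/6.0 = 89.167 mL/cmH2O.
τ = R × C = 4.138 × 0.08917 L/cmH2O = 0.369 s.
Fraction remaining at end-expiration = e^(−Te/τ) = e^(−0.27/0.369) = 0.4811 → 48.11%.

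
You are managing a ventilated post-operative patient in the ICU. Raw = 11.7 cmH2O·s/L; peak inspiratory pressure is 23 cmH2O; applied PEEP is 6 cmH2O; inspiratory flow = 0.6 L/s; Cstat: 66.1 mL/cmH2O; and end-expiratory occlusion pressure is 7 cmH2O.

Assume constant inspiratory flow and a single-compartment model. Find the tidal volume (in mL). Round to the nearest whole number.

Total PEEP = 7 cmH2O (set 6 + intrinsic 1); this is the baseline alveolar pressure.
Equation of motion (constant flow): PIP = Vt/C + R·V̇ + PEEP.
Vt/C = PIP − R·V̇ − PEEP = 23 − 7.02 − 7 = 8.98 cmH2O.
Vt = C × 8.98 = 66.1 × 8.98 = 593.58 mL.

594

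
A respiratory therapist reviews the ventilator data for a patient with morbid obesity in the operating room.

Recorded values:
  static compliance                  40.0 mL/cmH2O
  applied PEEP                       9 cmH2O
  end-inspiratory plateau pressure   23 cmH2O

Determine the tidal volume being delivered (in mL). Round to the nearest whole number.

Vt = Cstat × (Pplat − PEEP) = 40.0 × (23 − 9) = 40.0 × 14.0 = 560.0 mL.

560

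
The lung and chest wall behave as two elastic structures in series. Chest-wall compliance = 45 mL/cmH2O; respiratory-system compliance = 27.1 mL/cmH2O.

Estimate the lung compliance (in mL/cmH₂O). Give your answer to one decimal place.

1/CL = 1/Crs − 1/Ccw.
1/CL = 1/27.1 − 1/45 = 0.01468.
CL = 68.12 mL/cmH2O.

68.1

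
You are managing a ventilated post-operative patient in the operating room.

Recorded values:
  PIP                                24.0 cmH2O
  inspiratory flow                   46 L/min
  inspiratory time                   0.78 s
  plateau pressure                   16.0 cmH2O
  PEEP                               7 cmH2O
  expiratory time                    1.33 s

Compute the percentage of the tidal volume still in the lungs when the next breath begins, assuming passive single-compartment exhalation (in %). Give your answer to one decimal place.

Flow: 46 L/min ÷ 60 = 0.7667 L/s.
Vt = flow × Ti = 0.7667 L/s × 0.78 s × 1000 mL/L = 598.03 mL.
R = (PIP − Pplat)/V̇ = (24.0 − 16.0) / 0.7667 = 8.0/0.7667 = 10.434 cmH2O·s/L.
C = Vt/(Pplat − PEEP) = 598.03 / (16.0 − 7) = 598.03/9.0 = 66.448 mL/cmH2O.
τ = R × C = 10.434 × 0.06645 L/cmH2O = 0.6933 s.
Fraction remaining at end-expiration = e^(−Te/τ) = e^(−1.33/0.6933) = 0.1468 → 14.68%.

14.7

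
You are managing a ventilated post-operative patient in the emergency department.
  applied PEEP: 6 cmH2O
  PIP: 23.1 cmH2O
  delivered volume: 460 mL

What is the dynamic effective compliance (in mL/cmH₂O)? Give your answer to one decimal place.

26.9

Dynamic compliance = Vt / (PIP − PEEP) = 460 / (23.1 − 6) = 460 / 17.1 = 26.901 mL/cmH2O.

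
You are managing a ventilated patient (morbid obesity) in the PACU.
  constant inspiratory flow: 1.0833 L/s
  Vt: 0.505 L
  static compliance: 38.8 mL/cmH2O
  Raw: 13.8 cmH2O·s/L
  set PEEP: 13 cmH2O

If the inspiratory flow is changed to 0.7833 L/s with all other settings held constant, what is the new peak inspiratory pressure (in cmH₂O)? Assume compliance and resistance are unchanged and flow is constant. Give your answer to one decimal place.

PIP = Vt/C + R·V̇ + PEEP (constant-flow equation of motion).
Only the resistive term changes: ΔPIP = R × ΔV̇ = 13.8 × (0.7833 − 1.0833) = 13.8 × -0.3 = -4.14 cmH2O.
Original PIP = 505/38.8 + 13.8×1.0833 + 13 = 40.965 cmH2O; new PIP = 40.965 + (-4.14) = 36.825 cmH2O.

36.8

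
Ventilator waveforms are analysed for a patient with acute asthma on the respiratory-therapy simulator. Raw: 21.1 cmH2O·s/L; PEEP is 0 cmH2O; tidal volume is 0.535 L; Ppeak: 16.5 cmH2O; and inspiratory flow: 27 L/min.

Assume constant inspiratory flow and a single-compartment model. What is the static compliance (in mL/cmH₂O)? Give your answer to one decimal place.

76.4

Flow: 27 L/min ÷ 60 = 0.45 L/s.
Equation of motion (constant flow): PIP = Vt/C + R·V̇ + PEEP.
Vt/C = PIP − R·V̇ − PEEP = 16.5 − 21.1×0.45 − 0 = 16.5 − 9.495 − 0 = 7.005 cmH2O.
C = Vt / 7.005 = 535 / 7.005 = 76.374 mL/cmH2O.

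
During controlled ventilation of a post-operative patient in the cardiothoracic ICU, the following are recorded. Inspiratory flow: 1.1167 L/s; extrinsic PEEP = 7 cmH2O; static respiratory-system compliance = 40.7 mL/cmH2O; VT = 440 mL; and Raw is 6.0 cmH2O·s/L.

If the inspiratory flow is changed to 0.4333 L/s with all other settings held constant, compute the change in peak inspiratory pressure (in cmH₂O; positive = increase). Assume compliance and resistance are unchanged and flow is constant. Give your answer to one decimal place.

-4.1

PIP = Vt/C + R·V̇ + PEEP (constant-flow equation of motion).
Only the resistive term changes: ΔPIP = R × ΔV̇ = 6.0 × (0.4333 − 1.1167) = 6.0 × -0.6834 = -4.1 cmH2O.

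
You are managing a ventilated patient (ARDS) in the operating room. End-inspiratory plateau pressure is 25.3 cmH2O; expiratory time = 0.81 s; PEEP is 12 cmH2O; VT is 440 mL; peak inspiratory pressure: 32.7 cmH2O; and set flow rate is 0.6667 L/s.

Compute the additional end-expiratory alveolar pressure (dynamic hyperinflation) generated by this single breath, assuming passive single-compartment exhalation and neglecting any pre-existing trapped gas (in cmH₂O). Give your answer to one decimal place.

1.5

R = (PIP − Pplat)/V̇ = (32.7 − 25.3) / 0.6667 = 7.4/0.6667 = 11.099 cmH2O·s/L.
C = Vt/(Pplat − PEEP) = 440.0 / (25.3 − 12) = 440.0/13.3 = 33.083 mL/cmH2O.
τ = R × C = 11.099 × 0.03308 L/cmH2O = 0.3672 s.
Fraction remaining = e^(−Te/τ) = e^(−0.81/0.3672) = 0.1102; trapped volume = 440.0 × 0.1102 = 48.488 mL.
Additional alveolar pressure from trapping ≈ V_trapped / C = 48.488 / 33.083 = 1.466 cmH2O.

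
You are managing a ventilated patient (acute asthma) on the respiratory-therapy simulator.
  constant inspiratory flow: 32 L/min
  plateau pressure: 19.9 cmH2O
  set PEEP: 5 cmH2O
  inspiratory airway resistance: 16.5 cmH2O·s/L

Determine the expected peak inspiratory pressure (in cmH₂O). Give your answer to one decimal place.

28.7

Flow: 32 L/min ÷ 60 = 0.5333 L/s.
PIP = Pplat + Raw × flow = 19.9 + 16.5 × 0.5333 = 19.9 + 8.799 = 28.699 cmH2O.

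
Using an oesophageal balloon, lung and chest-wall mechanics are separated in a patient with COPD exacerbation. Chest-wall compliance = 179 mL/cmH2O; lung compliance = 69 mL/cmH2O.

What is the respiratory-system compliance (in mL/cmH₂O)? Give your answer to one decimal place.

49.8

Lung and chest wall are elastances in series: 1/Crs = 1/CL + 1/Ccw.
1/Crs = 1/69 + 1/179 = 0.02008.
Crs = 49.801 mL/cmH2O.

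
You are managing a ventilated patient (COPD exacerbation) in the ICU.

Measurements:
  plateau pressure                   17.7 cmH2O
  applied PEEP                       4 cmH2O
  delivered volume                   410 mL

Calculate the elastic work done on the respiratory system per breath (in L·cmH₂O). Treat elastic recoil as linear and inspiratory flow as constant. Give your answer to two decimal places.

Elastic work ≈ ½ × (Pplat − PEEP) × Vt = 0.5 × (17.7 − 4) × 0.410 L = 0.5 × 13.7 × 0.410 = 2.809 L·cmH2O.

2.81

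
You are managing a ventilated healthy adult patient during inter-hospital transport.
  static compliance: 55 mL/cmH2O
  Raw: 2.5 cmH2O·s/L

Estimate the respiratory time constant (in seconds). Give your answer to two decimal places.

0.14

τ = R × C = 2.5 × 55 mL/cmH2O = 2.5 × 0.055 L/cmH2O = 0.1375 s.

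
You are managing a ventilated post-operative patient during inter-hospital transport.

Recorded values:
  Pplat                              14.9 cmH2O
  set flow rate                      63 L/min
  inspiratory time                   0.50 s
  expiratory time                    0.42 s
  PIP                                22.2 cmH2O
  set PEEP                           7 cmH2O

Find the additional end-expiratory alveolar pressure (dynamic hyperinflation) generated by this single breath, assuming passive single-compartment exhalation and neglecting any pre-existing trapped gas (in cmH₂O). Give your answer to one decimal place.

3.2

Flow: 63 L/min ÷ 60 = 1.05 L/s.
Vt = flow × Ti = 1.05 L/s × 0.50 s × 1000 mL/L = 525.0 mL.
R = (PIP − Pplat)/V̇ = (22.2 − 14.9) / 1.05 = 7.3/1.05 = 6.952 cmH2O·s/L.
C = Vt/(Pplat − PEEP) = 525.0 / (14.9 − 7) = 525.0/7.9 = 66.456 mL/cmH2O.
τ = R × C = 6.952 × 0.06646 L/cmH2O = 0.462 s.
Fraction remaining = e^(−Te/τ) = e^(−0.42/0.462) = 0.4029; trapped volume = 525.0 × 0.4029 = 211.52 mL.
Additional alveolar pressure from trapping ≈ V_trapped / C = 211.52 / 66.456 = 3.183 cmH2O.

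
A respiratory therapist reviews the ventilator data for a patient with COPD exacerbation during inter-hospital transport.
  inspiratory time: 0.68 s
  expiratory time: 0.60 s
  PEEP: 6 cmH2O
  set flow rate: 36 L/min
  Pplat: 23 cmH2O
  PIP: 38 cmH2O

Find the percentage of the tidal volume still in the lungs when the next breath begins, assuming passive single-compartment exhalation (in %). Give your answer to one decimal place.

36.8

Flow: 36 L/min ÷ 60 = 0.6 L/s.
Vt = flow × Ti = 0.6 L/s × 0.68 s × 1000 mL/L = 408.0 mL.
R = (PIP − Pplat)/V̇ = (38 − 23) / 0.6 = 15.0/0.6 = 25.0 cmH2O·s/L.
C = Vt/(Pplat − PEEP) = 408.0 / (23 − 6) = 408.0/17.0 = 24.0 mL/cmH2O.
τ = R × C = 25.0 × 0.024 L/cmH2O = 0.6 s.
Fraction remaining at end-expiration = e^(−Te/τ) = e^(−0.60/0.6) = 0.3679 → 36.79%.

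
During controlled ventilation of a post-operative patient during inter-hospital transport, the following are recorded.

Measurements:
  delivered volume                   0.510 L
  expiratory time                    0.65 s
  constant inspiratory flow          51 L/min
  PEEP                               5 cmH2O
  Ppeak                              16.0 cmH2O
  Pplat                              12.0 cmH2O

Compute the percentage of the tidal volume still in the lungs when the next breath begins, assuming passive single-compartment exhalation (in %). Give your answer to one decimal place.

Flow: 51 L/min ÷ 60 = 0.85 L/s.
R = (PIP − Pplat)/V̇ = (16.0 − 12.0) / 0.85 = 4.0/0.85 = 4.706 cmH2O·s/L.
C = Vt/(Pplat − PEEP) = 510.0 / (12.0 − 5) = 510.0/7.0 = 72.857 mL/cmH2O.
τ = R × C = 4.706 × 0.07286 L/cmH2O = 0.3429 s.
Fraction remaining at end-expiration = e^(−Te/τ) = e^(−0.65/0.3429) = 0.1502 → 15.02%.

15.0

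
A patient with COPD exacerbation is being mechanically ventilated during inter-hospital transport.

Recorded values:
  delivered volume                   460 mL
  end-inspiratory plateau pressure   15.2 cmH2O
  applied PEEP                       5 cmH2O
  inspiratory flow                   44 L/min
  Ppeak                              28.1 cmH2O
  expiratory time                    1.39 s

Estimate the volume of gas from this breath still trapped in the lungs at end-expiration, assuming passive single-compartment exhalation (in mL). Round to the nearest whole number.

Flow: 44 L/min ÷ 60 = 0.7333 L/s.
R = (PIP − Pplat)/V̇ = (28.1 − 15.2) / 0.7333 = 12.9/0.7333 = 17.592 cmH2O·s/L.
C = Vt/(Pplat − PEEP) = 460.0 / (15.2 − 5) = 460.0/10.2 = 45.098 mL/cmH2O.
τ = R × C = 17.592 × 0.0451 L/cmH2O = 0.7934 s.
Fraction remaining = e^(−Te/τ) = e^(−1.39/0.7934) = 0.1734.
Trapped volume = 460.0 × 0.1734 = 79.764 mL.

80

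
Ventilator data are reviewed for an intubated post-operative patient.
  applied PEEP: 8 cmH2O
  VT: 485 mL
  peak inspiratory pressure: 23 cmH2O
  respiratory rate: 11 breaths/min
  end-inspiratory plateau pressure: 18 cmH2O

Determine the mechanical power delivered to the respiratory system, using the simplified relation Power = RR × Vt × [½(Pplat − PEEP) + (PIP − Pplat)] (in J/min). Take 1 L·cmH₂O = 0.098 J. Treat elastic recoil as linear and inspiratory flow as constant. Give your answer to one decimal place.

5.2

Per-breath work = Vt × [½(Pplat−PEEP) + (PIP−Pplat)] = 0.485 × [0.5×10.0 + 5.0] = 0.485 × 10.0 = 4.85 L·cmH2O.
Power = 11 × 4.85 = 53.35 L·cmH2O/min.
× 0.098 J/(L·cmH2O) → 5.228 J/min.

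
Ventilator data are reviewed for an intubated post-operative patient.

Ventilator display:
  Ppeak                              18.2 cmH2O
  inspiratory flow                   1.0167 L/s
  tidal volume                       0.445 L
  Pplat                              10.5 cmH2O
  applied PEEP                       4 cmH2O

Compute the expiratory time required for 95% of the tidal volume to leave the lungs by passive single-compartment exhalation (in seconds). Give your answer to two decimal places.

R = (PIP − Pplat)/V̇ = (18.2 − 10.5) / 1.0167 = 7.7/1.0167 = 7.574 cmH2O·s/L.
C = Vt/(Pplat − PEEP) = 445.0 / (10.5 − 4) = 445.0/6.5 = 68.462 mL/cmH2O.
τ = R × C = 7.574 × 0.06846 L/cmH2O = 0.5185 s.
t = −τ·ln(1 − 0.95) = −0.5185·ln(0.05) = 1.553 s.

1.55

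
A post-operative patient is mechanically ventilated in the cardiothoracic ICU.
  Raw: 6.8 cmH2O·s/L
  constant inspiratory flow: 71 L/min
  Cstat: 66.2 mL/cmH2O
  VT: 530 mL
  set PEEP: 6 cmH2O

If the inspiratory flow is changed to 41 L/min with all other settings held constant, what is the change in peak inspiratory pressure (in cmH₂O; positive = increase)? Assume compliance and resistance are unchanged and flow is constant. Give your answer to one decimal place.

-3.4

Flow: 71 L/min ÷ 60 = 1.1833 L/s.
New flow: 41 L/min ÷ 60 = 0.6833 L/s.
PIP = Vt/C + R·V̇ + PEEP (constant-flow equation of motion).
Only the resistive term changes: ΔPIP = R × ΔV̇ = 6.8 × (0.6833 − 1.1833) = 6.8 × -0.5 = -3.4 cmH2O.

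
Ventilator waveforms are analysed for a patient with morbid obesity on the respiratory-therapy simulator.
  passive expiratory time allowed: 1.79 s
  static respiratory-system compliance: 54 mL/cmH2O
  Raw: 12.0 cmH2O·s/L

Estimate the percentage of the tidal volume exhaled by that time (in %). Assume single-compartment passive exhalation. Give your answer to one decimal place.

τ = R × C = 12.0 × 54 mL/cmH2O = 12.0 × 0.054 L/cmH2O = 0.648 s.
Passive exhalation: V(t)/V₀ = e^(−t/τ) = e^(−1.79/0.648) = 0.06314.
Fraction exhaled = 1 − 0.06314 = 0.9369 → 93.69%.

93.7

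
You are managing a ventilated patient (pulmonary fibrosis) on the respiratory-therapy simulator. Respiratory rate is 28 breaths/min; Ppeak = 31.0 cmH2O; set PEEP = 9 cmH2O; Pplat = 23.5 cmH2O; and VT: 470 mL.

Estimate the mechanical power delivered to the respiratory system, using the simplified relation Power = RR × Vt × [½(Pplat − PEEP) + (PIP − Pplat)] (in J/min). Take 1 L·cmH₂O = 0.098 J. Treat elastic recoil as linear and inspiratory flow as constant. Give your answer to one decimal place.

Per-breath work = Vt × [½(Pplat−PEEP) + (PIP−Pplat)] = 0.470 × [0.5×14.5 + 7.5] = 0.470 × 14.75 = 6.933 L·cmH2O.
Power = 28 × 6.933 = 194.12 L·cmH2O/min.
× 0.098 J/(L·cmH2O) → 19.024 J/min.

19.0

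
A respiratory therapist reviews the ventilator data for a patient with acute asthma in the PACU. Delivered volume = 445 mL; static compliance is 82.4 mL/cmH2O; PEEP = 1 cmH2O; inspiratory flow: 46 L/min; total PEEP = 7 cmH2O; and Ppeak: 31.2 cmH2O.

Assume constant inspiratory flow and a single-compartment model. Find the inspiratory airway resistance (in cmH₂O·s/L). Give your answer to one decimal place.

24.5

Flow: 46 L/min ÷ 60 = 0.7667 L/s.
Total PEEP = 7 cmH2O (set 1 + intrinsic 6); this is the baseline alveolar pressure.
Equation of motion (constant flow): PIP = Vt/C + R·V̇ + PEEP.
R·V̇ = PIP − Vt/C − PEEP = 31.2 − 445/82.4 − 7 = 31.2 − 5.4 − 7 = 18.8 cmH2O.
R = 18.8 / 0.7667 = 24.521 cmH2O·s/L.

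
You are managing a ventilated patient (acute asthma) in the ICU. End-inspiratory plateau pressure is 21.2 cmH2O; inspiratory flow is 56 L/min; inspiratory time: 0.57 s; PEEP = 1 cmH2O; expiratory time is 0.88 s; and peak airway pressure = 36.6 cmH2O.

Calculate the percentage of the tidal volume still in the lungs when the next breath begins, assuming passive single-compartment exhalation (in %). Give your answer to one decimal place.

13.2

Flow: 56 L/min ÷ 60 = 0.9333 L/s.
Vt = flow × Ti = 0.9333 L/s × 0.57 s × 1000 mL/L = 531.98 mL.
R = (PIP − Pplat)/V̇ = (36.6 − 21.2) / 0.9333 = 15.4/0.9333 = 16.501 cmH2O·s/L.
C = Vt/(Pplat − PEEP) = 531.98 / (21.2 − 1) = 531.98/20.2 = 26.336 mL/cmH2O.
τ = R × C = 16.501 × 0.02634 L/cmH2O = 0.4346 s.
Fraction remaining at end-expiration = e^(−Te/τ) = e^(−0.88/0.4346) = 0.132 → 13.2%.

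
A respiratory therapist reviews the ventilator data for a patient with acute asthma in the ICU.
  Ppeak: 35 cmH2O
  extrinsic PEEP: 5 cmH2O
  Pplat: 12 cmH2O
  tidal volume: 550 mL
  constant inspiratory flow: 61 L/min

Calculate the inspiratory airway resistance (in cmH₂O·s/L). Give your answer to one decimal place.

Flow: 61 L/min ÷ 60 = 1.0167 L/s.
Raw = (PIP − Pplat) / flow = (35 − 12) / 1.0167 = 23.0 / 1.0167 = 22.622 cmH2O·s/L.

22.6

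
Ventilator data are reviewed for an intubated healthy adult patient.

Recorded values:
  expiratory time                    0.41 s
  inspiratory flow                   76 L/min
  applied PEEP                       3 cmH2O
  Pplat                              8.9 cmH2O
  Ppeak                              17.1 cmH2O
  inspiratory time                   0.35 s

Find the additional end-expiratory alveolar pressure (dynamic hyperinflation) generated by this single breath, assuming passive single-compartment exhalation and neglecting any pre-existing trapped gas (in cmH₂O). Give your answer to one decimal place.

2.5

Flow: 76 L/min ÷ 60 = 1.2667 L/s.
Vt = flow × Ti = 1.2667 L/s × 0.35 s × 1000 mL/L = 443.35 mL.
R = (PIP − Pplat)/V̇ = (17.1 − 8.9) / 1.2667 = 8.2/1.2667 = 6.474 cmH2O·s/L.
C = Vt/(Pplat − PEEP) = 443.35 / (8.9 − 3) = 443.35/5.9 = 75.144 mL/cmH2O.
τ = R × C = 6.474 × 0.07514 L/cmH2O = 0.4865 s.
Fraction remaining = e^(−Te/τ) = e^(−0.41/0.4865) = 0.4305; trapped volume = 443.35 × 0.4305 = 190.86 mL.
Additional alveolar pressure from trapping ≈ V_trapped / C = 190.86 / 75.144 = 2.54 cmH2O.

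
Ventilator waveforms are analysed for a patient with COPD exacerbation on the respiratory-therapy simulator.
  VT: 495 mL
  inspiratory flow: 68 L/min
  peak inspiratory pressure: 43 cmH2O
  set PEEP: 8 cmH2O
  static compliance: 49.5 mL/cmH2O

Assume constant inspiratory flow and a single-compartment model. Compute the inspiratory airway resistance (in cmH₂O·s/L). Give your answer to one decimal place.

22.1

Flow: 68 L/min ÷ 60 = 1.1333 L/s.
Equation of motion (constant flow): PIP = Vt/C + R·V̇ + PEEP.
R·V̇ = PIP − Vt/C − PEEP = 43 − 495/49.5 − 8 = 43 − 10.0 − 8 = 25.0 cmH2O.
R = 25.0 / 1.1333 = 22.059 cmH2O·s/L.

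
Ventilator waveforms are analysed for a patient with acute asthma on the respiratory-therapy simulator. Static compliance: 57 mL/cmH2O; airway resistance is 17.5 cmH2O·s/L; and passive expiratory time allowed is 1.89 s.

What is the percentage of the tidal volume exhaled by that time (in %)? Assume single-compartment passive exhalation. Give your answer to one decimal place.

85.0

τ = R × C = 17.5 × 57 mL/cmH2O = 17.5 × 0.057 L/cmH2O = 0.9975 s.
Passive exhalation: V(t)/V₀ = e^(−t/τ) = e^(−1.89/0.9975) = 0.1504.
Fraction exhaled = 1 − 0.1504 = 0.8496 → 84.96%.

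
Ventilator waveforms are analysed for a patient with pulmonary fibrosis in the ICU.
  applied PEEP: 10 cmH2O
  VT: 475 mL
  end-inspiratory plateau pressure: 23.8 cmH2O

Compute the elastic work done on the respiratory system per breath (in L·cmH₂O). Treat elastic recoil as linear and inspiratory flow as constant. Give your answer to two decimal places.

3.28

Elastic work ≈ ½ × (Pplat − PEEP) × Vt = 0.5 × (23.8 − 10) × 0.475 L = 0.5 × 13.8 × 0.475 = 3.278 L·cmH2O.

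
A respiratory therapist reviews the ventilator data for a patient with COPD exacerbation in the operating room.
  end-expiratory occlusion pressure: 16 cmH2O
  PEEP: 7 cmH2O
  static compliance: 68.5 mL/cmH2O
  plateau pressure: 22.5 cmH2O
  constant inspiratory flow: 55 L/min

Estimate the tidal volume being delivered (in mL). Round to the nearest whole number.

End-expiratory occlusion gives total PEEP = 16 cmH2O (intrinsic PEEP = 16 − 7 = 9). Use total PEEP for the elastic gradient.
Vt = Cstat × (Pplat − PEEPtotal) = 68.5 × (22.5 − 16) = 68.5 × 6.5 = 445.25 mL.

445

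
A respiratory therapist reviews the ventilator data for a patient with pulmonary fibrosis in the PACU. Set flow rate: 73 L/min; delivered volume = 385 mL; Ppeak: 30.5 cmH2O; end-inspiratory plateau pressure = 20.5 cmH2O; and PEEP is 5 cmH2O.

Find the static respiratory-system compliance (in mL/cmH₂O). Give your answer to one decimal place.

Cstat = Vt / (Pplat − PEEP) = 385 / (20.5 − 5) = 385 / 15.5 = 24.839 mL/cmH2O.

24.8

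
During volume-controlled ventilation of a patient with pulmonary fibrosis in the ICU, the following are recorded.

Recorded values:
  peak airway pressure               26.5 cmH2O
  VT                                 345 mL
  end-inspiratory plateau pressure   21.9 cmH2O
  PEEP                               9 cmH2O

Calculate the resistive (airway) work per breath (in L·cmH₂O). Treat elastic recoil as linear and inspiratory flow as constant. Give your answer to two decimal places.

With constant inspiratory flow the resistive pressure is constant at PIP − Pplat = 26.5 − 21.9 = 4.6 cmH2O, so resistive work = 4.6 × 0.345 = 1.587 L·cmH2O.

1.59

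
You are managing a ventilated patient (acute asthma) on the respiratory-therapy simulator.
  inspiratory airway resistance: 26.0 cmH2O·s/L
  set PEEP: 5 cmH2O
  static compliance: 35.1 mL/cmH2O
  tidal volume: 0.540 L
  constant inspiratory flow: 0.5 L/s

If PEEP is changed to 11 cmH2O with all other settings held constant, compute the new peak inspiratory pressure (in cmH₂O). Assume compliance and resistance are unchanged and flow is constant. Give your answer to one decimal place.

39.4

PIP = Vt/C + R·V̇ + PEEP (constant-flow equation of motion).
Only the baseline term changes: ΔPIP = ΔPEEP = 11 − 5 = 6.0 cmH2O.
Original PIP = 540/35.1 + 26.0×0.5 + 5 = 33.385 cmH2O; new PIP = 33.385 + (6.0) = 39.385 cmH2O.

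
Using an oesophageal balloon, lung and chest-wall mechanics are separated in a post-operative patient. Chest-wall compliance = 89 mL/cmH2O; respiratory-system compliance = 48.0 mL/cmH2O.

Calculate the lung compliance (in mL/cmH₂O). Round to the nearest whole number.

104

1/CL = 1/Crs − 1/Ccw.
1/CL = 1/48.0 − 1/89 = 0.009597.
CL = 104.2 mL/cmH2O.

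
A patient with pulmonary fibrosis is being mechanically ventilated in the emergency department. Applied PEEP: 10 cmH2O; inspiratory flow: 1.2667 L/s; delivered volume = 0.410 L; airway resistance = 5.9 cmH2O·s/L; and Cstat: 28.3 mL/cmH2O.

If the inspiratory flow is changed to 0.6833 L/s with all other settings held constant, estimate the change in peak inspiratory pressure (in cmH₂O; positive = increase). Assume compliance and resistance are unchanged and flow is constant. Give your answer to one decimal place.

-3.4

PIP = Vt/C + R·V̇ + PEEP (constant-flow equation of motion).
Only the resistive term changes: ΔPIP = R × ΔV̇ = 5.9 × (0.6833 − 1.2667) = 5.9 × -0.5834 = -3.442 cmH2O.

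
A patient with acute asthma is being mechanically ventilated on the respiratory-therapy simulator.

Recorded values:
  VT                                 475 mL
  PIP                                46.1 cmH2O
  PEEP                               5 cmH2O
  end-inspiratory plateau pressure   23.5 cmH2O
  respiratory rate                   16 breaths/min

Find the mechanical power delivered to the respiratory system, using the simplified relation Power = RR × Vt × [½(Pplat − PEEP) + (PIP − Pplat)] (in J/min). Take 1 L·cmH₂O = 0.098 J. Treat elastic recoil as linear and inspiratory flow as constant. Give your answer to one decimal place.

23.7

Per-breath work = Vt × [½(Pplat−PEEP) + (PIP−Pplat)] = 0.475 × [0.5×18.5 + 22.6] = 0.475 × 31.85 = 15.129 L·cmH2O.
Power = 16 × 15.129 = 242.06 L·cmH2O/min.
× 0.098 J/(L·cmH2O) → 23.722 J/min.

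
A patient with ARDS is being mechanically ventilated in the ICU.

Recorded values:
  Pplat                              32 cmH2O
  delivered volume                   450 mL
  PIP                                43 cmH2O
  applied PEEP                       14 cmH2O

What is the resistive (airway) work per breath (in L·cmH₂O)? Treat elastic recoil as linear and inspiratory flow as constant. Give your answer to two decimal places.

With constant inspiratory flow the resistive pressure is constant at PIP − Pplat = 43 − 32 = 11.0 cmH2O, so resistive work = 11.0 × 0.450 = 4.95 L·cmH2O.

4.95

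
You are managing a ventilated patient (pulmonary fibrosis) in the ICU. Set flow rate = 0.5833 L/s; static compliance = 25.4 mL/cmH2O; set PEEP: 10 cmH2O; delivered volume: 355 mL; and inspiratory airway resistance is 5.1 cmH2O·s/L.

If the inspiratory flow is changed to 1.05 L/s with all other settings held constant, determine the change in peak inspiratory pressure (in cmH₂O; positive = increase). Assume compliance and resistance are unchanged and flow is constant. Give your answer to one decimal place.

2.4

PIP = Vt/C + R·V̇ + PEEP (constant-flow equation of motion).
Only the resistive term changes: ΔPIP = R × ΔV̇ = 5.1 × (1.05 − 0.5833) = 5.1 × 0.4667 = 2.38 cmH2O.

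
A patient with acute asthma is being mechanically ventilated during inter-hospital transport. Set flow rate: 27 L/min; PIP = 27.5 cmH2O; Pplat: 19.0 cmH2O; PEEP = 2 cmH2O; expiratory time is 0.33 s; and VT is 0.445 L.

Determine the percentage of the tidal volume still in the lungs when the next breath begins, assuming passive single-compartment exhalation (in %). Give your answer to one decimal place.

51.3

Flow: 27 L/min ÷ 60 = 0.45 L/s.
R = (PIP − Pplat)/V̇ = (27.5 − 19.0) / 0.45 = 8.5/0.45 = 18.889 cmH2O·s/L.
C = Vt/(Pplat − PEEP) = 445.0 / (19.0 − 2) = 445.0/17.0 = 26.176 mL/cmH2O.
τ = R × C = 18.889 × 0.02618 L/cmH2O = 0.4945 s.
Fraction remaining at end-expiration = e^(−Te/τ) = e^(−0.33/0.4945) = 0.5131 → 51.31%.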